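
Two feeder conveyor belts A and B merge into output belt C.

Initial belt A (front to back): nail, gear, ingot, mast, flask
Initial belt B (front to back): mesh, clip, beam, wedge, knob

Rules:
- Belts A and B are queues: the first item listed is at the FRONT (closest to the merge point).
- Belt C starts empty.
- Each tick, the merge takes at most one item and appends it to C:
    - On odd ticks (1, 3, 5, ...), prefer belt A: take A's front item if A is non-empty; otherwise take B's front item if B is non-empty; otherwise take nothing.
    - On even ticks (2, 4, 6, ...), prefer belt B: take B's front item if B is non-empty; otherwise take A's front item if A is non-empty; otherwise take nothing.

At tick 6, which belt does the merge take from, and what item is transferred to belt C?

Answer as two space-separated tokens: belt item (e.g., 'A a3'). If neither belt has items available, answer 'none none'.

Tick 1: prefer A, take nail from A; A=[gear,ingot,mast,flask] B=[mesh,clip,beam,wedge,knob] C=[nail]
Tick 2: prefer B, take mesh from B; A=[gear,ingot,mast,flask] B=[clip,beam,wedge,knob] C=[nail,mesh]
Tick 3: prefer A, take gear from A; A=[ingot,mast,flask] B=[clip,beam,wedge,knob] C=[nail,mesh,gear]
Tick 4: prefer B, take clip from B; A=[ingot,mast,flask] B=[beam,wedge,knob] C=[nail,mesh,gear,clip]
Tick 5: prefer A, take ingot from A; A=[mast,flask] B=[beam,wedge,knob] C=[nail,mesh,gear,clip,ingot]
Tick 6: prefer B, take beam from B; A=[mast,flask] B=[wedge,knob] C=[nail,mesh,gear,clip,ingot,beam]

Answer: B beam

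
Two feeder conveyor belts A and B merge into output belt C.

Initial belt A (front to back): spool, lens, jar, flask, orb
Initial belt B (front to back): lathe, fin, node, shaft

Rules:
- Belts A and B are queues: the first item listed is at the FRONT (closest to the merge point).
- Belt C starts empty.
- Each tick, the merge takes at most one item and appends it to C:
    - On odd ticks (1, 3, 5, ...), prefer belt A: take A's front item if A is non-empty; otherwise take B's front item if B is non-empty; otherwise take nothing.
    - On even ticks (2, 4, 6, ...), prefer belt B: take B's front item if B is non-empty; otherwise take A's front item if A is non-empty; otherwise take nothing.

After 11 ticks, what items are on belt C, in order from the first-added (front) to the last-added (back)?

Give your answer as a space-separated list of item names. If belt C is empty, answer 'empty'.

Tick 1: prefer A, take spool from A; A=[lens,jar,flask,orb] B=[lathe,fin,node,shaft] C=[spool]
Tick 2: prefer B, take lathe from B; A=[lens,jar,flask,orb] B=[fin,node,shaft] C=[spool,lathe]
Tick 3: prefer A, take lens from A; A=[jar,flask,orb] B=[fin,node,shaft] C=[spool,lathe,lens]
Tick 4: prefer B, take fin from B; A=[jar,flask,orb] B=[node,shaft] C=[spool,lathe,lens,fin]
Tick 5: prefer A, take jar from A; A=[flask,orb] B=[node,shaft] C=[spool,lathe,lens,fin,jar]
Tick 6: prefer B, take node from B; A=[flask,orb] B=[shaft] C=[spool,lathe,lens,fin,jar,node]
Tick 7: prefer A, take flask from A; A=[orb] B=[shaft] C=[spool,lathe,lens,fin,jar,node,flask]
Tick 8: prefer B, take shaft from B; A=[orb] B=[-] C=[spool,lathe,lens,fin,jar,node,flask,shaft]
Tick 9: prefer A, take orb from A; A=[-] B=[-] C=[spool,lathe,lens,fin,jar,node,flask,shaft,orb]
Tick 10: prefer B, both empty, nothing taken; A=[-] B=[-] C=[spool,lathe,lens,fin,jar,node,flask,shaft,orb]
Tick 11: prefer A, both empty, nothing taken; A=[-] B=[-] C=[spool,lathe,lens,fin,jar,node,flask,shaft,orb]

Answer: spool lathe lens fin jar node flask shaft orb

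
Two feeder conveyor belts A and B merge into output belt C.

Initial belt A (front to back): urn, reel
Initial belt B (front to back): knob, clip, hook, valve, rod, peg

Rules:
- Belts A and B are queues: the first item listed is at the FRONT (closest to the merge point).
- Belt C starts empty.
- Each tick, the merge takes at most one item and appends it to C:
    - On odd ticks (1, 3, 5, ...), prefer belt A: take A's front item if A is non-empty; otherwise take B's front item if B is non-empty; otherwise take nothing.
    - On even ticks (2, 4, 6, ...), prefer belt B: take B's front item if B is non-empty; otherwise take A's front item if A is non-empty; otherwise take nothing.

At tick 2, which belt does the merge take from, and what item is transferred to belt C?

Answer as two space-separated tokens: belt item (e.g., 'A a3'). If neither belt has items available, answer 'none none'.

Tick 1: prefer A, take urn from A; A=[reel] B=[knob,clip,hook,valve,rod,peg] C=[urn]
Tick 2: prefer B, take knob from B; A=[reel] B=[clip,hook,valve,rod,peg] C=[urn,knob]

Answer: B knob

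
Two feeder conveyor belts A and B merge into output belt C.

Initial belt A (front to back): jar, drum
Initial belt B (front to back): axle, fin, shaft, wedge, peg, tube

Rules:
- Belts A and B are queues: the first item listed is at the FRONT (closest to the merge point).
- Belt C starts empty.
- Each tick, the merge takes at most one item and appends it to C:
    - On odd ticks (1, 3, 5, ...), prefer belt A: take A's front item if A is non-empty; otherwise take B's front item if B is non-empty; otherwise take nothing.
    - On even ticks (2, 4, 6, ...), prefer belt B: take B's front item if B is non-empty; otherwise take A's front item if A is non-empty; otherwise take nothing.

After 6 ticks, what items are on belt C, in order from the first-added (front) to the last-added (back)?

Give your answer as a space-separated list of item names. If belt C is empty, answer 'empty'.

Tick 1: prefer A, take jar from A; A=[drum] B=[axle,fin,shaft,wedge,peg,tube] C=[jar]
Tick 2: prefer B, take axle from B; A=[drum] B=[fin,shaft,wedge,peg,tube] C=[jar,axle]
Tick 3: prefer A, take drum from A; A=[-] B=[fin,shaft,wedge,peg,tube] C=[jar,axle,drum]
Tick 4: prefer B, take fin from B; A=[-] B=[shaft,wedge,peg,tube] C=[jar,axle,drum,fin]
Tick 5: prefer A, take shaft from B; A=[-] B=[wedge,peg,tube] C=[jar,axle,drum,fin,shaft]
Tick 6: prefer B, take wedge from B; A=[-] B=[peg,tube] C=[jar,axle,drum,fin,shaft,wedge]

Answer: jar axle drum fin shaft wedge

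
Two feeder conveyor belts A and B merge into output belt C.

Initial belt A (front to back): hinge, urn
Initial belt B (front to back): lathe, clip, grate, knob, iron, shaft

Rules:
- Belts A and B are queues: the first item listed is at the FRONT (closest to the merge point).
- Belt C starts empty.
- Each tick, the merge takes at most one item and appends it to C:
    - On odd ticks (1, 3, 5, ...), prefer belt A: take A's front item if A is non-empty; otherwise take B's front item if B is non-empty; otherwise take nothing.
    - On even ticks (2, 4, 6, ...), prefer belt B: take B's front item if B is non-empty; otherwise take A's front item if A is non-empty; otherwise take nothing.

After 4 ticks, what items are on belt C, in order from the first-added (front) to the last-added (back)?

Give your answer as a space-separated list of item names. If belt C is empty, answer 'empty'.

Tick 1: prefer A, take hinge from A; A=[urn] B=[lathe,clip,grate,knob,iron,shaft] C=[hinge]
Tick 2: prefer B, take lathe from B; A=[urn] B=[clip,grate,knob,iron,shaft] C=[hinge,lathe]
Tick 3: prefer A, take urn from A; A=[-] B=[clip,grate,knob,iron,shaft] C=[hinge,lathe,urn]
Tick 4: prefer B, take clip from B; A=[-] B=[grate,knob,iron,shaft] C=[hinge,lathe,urn,clip]

Answer: hinge lathe urn clip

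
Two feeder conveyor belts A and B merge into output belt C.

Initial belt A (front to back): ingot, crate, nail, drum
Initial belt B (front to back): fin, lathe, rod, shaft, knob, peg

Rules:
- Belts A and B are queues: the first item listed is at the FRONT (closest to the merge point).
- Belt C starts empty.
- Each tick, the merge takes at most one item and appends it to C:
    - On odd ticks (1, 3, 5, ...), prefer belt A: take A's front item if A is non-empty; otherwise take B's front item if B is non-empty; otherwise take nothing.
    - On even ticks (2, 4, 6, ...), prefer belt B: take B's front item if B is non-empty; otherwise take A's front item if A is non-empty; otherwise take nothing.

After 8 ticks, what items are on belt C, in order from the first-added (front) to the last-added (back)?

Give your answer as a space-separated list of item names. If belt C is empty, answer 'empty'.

Answer: ingot fin crate lathe nail rod drum shaft

Derivation:
Tick 1: prefer A, take ingot from A; A=[crate,nail,drum] B=[fin,lathe,rod,shaft,knob,peg] C=[ingot]
Tick 2: prefer B, take fin from B; A=[crate,nail,drum] B=[lathe,rod,shaft,knob,peg] C=[ingot,fin]
Tick 3: prefer A, take crate from A; A=[nail,drum] B=[lathe,rod,shaft,knob,peg] C=[ingot,fin,crate]
Tick 4: prefer B, take lathe from B; A=[nail,drum] B=[rod,shaft,knob,peg] C=[ingot,fin,crate,lathe]
Tick 5: prefer A, take nail from A; A=[drum] B=[rod,shaft,knob,peg] C=[ingot,fin,crate,lathe,nail]
Tick 6: prefer B, take rod from B; A=[drum] B=[shaft,knob,peg] C=[ingot,fin,crate,lathe,nail,rod]
Tick 7: prefer A, take drum from A; A=[-] B=[shaft,knob,peg] C=[ingot,fin,crate,lathe,nail,rod,drum]
Tick 8: prefer B, take shaft from B; A=[-] B=[knob,peg] C=[ingot,fin,crate,lathe,nail,rod,drum,shaft]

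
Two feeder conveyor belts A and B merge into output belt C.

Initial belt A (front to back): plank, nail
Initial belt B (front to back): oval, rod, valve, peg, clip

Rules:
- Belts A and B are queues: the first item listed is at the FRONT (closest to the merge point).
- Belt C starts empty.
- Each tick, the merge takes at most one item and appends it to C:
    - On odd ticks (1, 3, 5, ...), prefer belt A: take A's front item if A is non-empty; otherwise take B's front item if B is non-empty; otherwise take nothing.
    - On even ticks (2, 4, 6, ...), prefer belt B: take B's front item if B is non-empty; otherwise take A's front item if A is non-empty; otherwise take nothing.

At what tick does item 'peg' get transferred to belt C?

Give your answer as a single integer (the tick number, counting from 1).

Answer: 6

Derivation:
Tick 1: prefer A, take plank from A; A=[nail] B=[oval,rod,valve,peg,clip] C=[plank]
Tick 2: prefer B, take oval from B; A=[nail] B=[rod,valve,peg,clip] C=[plank,oval]
Tick 3: prefer A, take nail from A; A=[-] B=[rod,valve,peg,clip] C=[plank,oval,nail]
Tick 4: prefer B, take rod from B; A=[-] B=[valve,peg,clip] C=[plank,oval,nail,rod]
Tick 5: prefer A, take valve from B; A=[-] B=[peg,clip] C=[plank,oval,nail,rod,valve]
Tick 6: prefer B, take peg from B; A=[-] B=[clip] C=[plank,oval,nail,rod,valve,peg]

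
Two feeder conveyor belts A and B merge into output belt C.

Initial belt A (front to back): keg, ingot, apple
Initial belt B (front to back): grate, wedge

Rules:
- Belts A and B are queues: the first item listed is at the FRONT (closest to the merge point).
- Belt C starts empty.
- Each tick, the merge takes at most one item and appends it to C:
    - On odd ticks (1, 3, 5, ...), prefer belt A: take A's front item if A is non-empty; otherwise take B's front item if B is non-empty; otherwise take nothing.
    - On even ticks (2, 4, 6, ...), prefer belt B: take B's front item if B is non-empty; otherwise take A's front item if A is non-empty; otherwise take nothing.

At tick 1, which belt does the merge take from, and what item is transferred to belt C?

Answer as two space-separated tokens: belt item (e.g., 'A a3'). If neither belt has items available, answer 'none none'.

Answer: A keg

Derivation:
Tick 1: prefer A, take keg from A; A=[ingot,apple] B=[grate,wedge] C=[keg]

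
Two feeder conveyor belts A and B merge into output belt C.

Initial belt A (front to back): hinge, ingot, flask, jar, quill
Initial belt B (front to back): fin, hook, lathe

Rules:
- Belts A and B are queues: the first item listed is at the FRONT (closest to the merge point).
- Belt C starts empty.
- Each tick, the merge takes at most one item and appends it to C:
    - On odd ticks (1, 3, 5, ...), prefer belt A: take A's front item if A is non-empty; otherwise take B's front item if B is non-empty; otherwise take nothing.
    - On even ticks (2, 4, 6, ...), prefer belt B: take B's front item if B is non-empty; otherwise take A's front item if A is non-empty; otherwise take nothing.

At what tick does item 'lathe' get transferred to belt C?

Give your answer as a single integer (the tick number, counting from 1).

Answer: 6

Derivation:
Tick 1: prefer A, take hinge from A; A=[ingot,flask,jar,quill] B=[fin,hook,lathe] C=[hinge]
Tick 2: prefer B, take fin from B; A=[ingot,flask,jar,quill] B=[hook,lathe] C=[hinge,fin]
Tick 3: prefer A, take ingot from A; A=[flask,jar,quill] B=[hook,lathe] C=[hinge,fin,ingot]
Tick 4: prefer B, take hook from B; A=[flask,jar,quill] B=[lathe] C=[hinge,fin,ingot,hook]
Tick 5: prefer A, take flask from A; A=[jar,quill] B=[lathe] C=[hinge,fin,ingot,hook,flask]
Tick 6: prefer B, take lathe from B; A=[jar,quill] B=[-] C=[hinge,fin,ingot,hook,flask,lathe]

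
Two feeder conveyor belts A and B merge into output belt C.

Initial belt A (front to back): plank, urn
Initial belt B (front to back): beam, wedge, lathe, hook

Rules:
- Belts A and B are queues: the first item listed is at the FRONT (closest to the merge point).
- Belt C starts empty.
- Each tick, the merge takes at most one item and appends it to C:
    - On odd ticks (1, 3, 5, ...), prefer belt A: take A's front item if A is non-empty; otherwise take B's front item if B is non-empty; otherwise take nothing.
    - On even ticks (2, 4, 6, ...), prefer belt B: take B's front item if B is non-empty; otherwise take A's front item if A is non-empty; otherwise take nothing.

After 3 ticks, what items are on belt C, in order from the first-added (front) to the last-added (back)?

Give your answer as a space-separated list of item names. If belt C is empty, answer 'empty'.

Answer: plank beam urn

Derivation:
Tick 1: prefer A, take plank from A; A=[urn] B=[beam,wedge,lathe,hook] C=[plank]
Tick 2: prefer B, take beam from B; A=[urn] B=[wedge,lathe,hook] C=[plank,beam]
Tick 3: prefer A, take urn from A; A=[-] B=[wedge,lathe,hook] C=[plank,beam,urn]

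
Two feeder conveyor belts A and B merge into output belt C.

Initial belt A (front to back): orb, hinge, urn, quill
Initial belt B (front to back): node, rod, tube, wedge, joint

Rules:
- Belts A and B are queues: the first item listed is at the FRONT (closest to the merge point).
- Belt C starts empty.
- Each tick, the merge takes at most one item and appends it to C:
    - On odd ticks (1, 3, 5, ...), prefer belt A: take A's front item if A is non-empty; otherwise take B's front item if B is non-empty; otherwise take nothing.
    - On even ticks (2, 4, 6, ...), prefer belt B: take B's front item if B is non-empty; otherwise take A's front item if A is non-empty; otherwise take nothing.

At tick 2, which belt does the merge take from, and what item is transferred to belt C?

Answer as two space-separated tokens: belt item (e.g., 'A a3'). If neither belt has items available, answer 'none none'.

Answer: B node

Derivation:
Tick 1: prefer A, take orb from A; A=[hinge,urn,quill] B=[node,rod,tube,wedge,joint] C=[orb]
Tick 2: prefer B, take node from B; A=[hinge,urn,quill] B=[rod,tube,wedge,joint] C=[orb,node]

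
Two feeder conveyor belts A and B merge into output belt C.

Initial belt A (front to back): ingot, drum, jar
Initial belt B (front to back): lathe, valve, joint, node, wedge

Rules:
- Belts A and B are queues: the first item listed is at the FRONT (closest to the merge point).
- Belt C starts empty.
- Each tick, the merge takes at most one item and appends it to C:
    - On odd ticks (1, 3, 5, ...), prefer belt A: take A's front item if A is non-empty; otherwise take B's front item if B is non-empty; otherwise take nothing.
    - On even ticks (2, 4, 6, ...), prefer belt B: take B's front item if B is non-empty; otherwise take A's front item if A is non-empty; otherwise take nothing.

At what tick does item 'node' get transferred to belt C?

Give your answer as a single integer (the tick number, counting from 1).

Answer: 7

Derivation:
Tick 1: prefer A, take ingot from A; A=[drum,jar] B=[lathe,valve,joint,node,wedge] C=[ingot]
Tick 2: prefer B, take lathe from B; A=[drum,jar] B=[valve,joint,node,wedge] C=[ingot,lathe]
Tick 3: prefer A, take drum from A; A=[jar] B=[valve,joint,node,wedge] C=[ingot,lathe,drum]
Tick 4: prefer B, take valve from B; A=[jar] B=[joint,node,wedge] C=[ingot,lathe,drum,valve]
Tick 5: prefer A, take jar from A; A=[-] B=[joint,node,wedge] C=[ingot,lathe,drum,valve,jar]
Tick 6: prefer B, take joint from B; A=[-] B=[node,wedge] C=[ingot,lathe,drum,valve,jar,joint]
Tick 7: prefer A, take node from B; A=[-] B=[wedge] C=[ingot,lathe,drum,valve,jar,joint,node]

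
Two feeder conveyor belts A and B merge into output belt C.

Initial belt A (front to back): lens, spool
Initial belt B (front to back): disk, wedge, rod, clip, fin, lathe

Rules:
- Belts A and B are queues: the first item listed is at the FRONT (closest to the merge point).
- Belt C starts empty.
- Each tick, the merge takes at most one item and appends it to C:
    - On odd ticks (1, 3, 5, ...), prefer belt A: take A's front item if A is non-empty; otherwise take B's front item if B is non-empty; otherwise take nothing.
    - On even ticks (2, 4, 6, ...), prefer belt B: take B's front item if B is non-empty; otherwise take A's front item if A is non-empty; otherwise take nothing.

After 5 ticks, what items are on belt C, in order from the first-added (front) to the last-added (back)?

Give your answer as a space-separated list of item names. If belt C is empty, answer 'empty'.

Answer: lens disk spool wedge rod

Derivation:
Tick 1: prefer A, take lens from A; A=[spool] B=[disk,wedge,rod,clip,fin,lathe] C=[lens]
Tick 2: prefer B, take disk from B; A=[spool] B=[wedge,rod,clip,fin,lathe] C=[lens,disk]
Tick 3: prefer A, take spool from A; A=[-] B=[wedge,rod,clip,fin,lathe] C=[lens,disk,spool]
Tick 4: prefer B, take wedge from B; A=[-] B=[rod,clip,fin,lathe] C=[lens,disk,spool,wedge]
Tick 5: prefer A, take rod from B; A=[-] B=[clip,fin,lathe] C=[lens,disk,spool,wedge,rod]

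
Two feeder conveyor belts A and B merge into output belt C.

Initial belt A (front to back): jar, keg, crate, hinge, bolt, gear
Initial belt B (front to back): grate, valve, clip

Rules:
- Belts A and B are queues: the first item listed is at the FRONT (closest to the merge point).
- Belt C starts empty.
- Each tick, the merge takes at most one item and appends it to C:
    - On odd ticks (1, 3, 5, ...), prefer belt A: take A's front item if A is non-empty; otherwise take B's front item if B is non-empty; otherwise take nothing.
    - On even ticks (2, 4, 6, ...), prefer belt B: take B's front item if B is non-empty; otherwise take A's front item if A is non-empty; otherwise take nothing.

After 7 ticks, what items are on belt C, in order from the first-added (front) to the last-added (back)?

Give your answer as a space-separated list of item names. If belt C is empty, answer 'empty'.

Tick 1: prefer A, take jar from A; A=[keg,crate,hinge,bolt,gear] B=[grate,valve,clip] C=[jar]
Tick 2: prefer B, take grate from B; A=[keg,crate,hinge,bolt,gear] B=[valve,clip] C=[jar,grate]
Tick 3: prefer A, take keg from A; A=[crate,hinge,bolt,gear] B=[valve,clip] C=[jar,grate,keg]
Tick 4: prefer B, take valve from B; A=[crate,hinge,bolt,gear] B=[clip] C=[jar,grate,keg,valve]
Tick 5: prefer A, take crate from A; A=[hinge,bolt,gear] B=[clip] C=[jar,grate,keg,valve,crate]
Tick 6: prefer B, take clip from B; A=[hinge,bolt,gear] B=[-] C=[jar,grate,keg,valve,crate,clip]
Tick 7: prefer A, take hinge from A; A=[bolt,gear] B=[-] C=[jar,grate,keg,valve,crate,clip,hinge]

Answer: jar grate keg valve crate clip hinge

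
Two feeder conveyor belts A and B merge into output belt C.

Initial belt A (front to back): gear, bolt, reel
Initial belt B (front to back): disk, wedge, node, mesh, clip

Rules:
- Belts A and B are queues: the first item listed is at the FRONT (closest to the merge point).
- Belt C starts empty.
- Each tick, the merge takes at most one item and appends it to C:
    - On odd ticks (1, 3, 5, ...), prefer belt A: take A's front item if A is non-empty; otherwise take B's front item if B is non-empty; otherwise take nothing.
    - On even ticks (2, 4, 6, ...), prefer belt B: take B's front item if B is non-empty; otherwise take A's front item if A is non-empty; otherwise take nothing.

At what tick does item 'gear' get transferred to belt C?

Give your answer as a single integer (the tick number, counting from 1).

Answer: 1

Derivation:
Tick 1: prefer A, take gear from A; A=[bolt,reel] B=[disk,wedge,node,mesh,clip] C=[gear]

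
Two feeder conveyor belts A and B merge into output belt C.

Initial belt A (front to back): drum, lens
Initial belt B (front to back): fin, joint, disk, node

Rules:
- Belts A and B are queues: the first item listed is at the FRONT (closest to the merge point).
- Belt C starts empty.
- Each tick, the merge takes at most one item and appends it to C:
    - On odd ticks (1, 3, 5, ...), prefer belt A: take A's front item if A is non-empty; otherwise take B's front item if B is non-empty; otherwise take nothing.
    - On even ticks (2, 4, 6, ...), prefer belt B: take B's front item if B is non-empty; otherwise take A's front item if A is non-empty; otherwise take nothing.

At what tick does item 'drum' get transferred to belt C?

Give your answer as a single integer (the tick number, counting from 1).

Tick 1: prefer A, take drum from A; A=[lens] B=[fin,joint,disk,node] C=[drum]

Answer: 1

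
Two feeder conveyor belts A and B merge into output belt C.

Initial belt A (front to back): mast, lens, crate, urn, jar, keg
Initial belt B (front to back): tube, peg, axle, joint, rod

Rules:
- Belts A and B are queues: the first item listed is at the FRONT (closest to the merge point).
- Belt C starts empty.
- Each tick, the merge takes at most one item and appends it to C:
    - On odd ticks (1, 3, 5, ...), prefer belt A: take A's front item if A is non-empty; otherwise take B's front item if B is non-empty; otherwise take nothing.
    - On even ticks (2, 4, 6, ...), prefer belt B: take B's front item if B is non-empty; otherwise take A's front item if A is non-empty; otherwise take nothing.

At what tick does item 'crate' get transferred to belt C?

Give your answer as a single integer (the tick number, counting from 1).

Answer: 5

Derivation:
Tick 1: prefer A, take mast from A; A=[lens,crate,urn,jar,keg] B=[tube,peg,axle,joint,rod] C=[mast]
Tick 2: prefer B, take tube from B; A=[lens,crate,urn,jar,keg] B=[peg,axle,joint,rod] C=[mast,tube]
Tick 3: prefer A, take lens from A; A=[crate,urn,jar,keg] B=[peg,axle,joint,rod] C=[mast,tube,lens]
Tick 4: prefer B, take peg from B; A=[crate,urn,jar,keg] B=[axle,joint,rod] C=[mast,tube,lens,peg]
Tick 5: prefer A, take crate from A; A=[urn,jar,keg] B=[axle,joint,rod] C=[mast,tube,lens,peg,crate]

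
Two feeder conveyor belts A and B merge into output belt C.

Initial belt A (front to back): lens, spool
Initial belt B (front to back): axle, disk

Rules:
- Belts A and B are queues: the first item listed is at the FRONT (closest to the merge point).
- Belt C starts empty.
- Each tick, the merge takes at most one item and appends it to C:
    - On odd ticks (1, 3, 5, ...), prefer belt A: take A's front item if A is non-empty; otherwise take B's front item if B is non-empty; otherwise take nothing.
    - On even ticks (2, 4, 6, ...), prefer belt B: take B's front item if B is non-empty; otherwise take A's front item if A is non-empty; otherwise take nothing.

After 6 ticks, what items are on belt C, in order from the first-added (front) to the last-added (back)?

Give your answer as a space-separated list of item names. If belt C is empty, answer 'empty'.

Tick 1: prefer A, take lens from A; A=[spool] B=[axle,disk] C=[lens]
Tick 2: prefer B, take axle from B; A=[spool] B=[disk] C=[lens,axle]
Tick 3: prefer A, take spool from A; A=[-] B=[disk] C=[lens,axle,spool]
Tick 4: prefer B, take disk from B; A=[-] B=[-] C=[lens,axle,spool,disk]
Tick 5: prefer A, both empty, nothing taken; A=[-] B=[-] C=[lens,axle,spool,disk]
Tick 6: prefer B, both empty, nothing taken; A=[-] B=[-] C=[lens,axle,spool,disk]

Answer: lens axle spool disk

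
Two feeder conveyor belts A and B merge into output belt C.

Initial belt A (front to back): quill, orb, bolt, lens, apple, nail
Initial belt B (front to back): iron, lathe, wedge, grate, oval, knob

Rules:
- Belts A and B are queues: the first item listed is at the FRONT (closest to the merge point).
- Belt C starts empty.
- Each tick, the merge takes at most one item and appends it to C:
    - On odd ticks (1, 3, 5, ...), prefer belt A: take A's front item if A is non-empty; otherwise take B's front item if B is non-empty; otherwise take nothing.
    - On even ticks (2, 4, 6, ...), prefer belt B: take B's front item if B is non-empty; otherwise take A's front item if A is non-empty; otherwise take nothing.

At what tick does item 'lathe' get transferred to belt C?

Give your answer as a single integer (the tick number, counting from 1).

Tick 1: prefer A, take quill from A; A=[orb,bolt,lens,apple,nail] B=[iron,lathe,wedge,grate,oval,knob] C=[quill]
Tick 2: prefer B, take iron from B; A=[orb,bolt,lens,apple,nail] B=[lathe,wedge,grate,oval,knob] C=[quill,iron]
Tick 3: prefer A, take orb from A; A=[bolt,lens,apple,nail] B=[lathe,wedge,grate,oval,knob] C=[quill,iron,orb]
Tick 4: prefer B, take lathe from B; A=[bolt,lens,apple,nail] B=[wedge,grate,oval,knob] C=[quill,iron,orb,lathe]

Answer: 4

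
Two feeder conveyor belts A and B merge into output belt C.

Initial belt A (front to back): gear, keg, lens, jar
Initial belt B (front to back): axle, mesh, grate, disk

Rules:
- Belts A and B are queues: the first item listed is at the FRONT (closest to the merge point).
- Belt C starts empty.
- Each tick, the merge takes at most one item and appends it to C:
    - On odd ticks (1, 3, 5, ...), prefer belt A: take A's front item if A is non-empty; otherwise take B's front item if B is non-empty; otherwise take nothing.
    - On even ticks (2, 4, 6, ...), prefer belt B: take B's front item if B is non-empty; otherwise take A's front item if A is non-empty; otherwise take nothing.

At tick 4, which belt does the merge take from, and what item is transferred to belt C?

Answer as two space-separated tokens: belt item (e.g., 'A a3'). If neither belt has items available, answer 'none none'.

Answer: B mesh

Derivation:
Tick 1: prefer A, take gear from A; A=[keg,lens,jar] B=[axle,mesh,grate,disk] C=[gear]
Tick 2: prefer B, take axle from B; A=[keg,lens,jar] B=[mesh,grate,disk] C=[gear,axle]
Tick 3: prefer A, take keg from A; A=[lens,jar] B=[mesh,grate,disk] C=[gear,axle,keg]
Tick 4: prefer B, take mesh from B; A=[lens,jar] B=[grate,disk] C=[gear,axle,keg,mesh]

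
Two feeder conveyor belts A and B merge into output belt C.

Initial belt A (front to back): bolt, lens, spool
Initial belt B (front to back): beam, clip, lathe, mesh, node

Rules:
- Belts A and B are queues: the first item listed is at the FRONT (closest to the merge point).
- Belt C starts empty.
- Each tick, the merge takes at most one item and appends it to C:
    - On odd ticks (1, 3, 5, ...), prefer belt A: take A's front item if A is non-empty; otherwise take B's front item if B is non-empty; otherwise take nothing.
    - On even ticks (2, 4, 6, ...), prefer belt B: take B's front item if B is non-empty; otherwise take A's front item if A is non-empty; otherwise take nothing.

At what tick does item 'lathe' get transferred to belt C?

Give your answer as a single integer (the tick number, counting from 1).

Tick 1: prefer A, take bolt from A; A=[lens,spool] B=[beam,clip,lathe,mesh,node] C=[bolt]
Tick 2: prefer B, take beam from B; A=[lens,spool] B=[clip,lathe,mesh,node] C=[bolt,beam]
Tick 3: prefer A, take lens from A; A=[spool] B=[clip,lathe,mesh,node] C=[bolt,beam,lens]
Tick 4: prefer B, take clip from B; A=[spool] B=[lathe,mesh,node] C=[bolt,beam,lens,clip]
Tick 5: prefer A, take spool from A; A=[-] B=[lathe,mesh,node] C=[bolt,beam,lens,clip,spool]
Tick 6: prefer B, take lathe from B; A=[-] B=[mesh,node] C=[bolt,beam,lens,clip,spool,lathe]

Answer: 6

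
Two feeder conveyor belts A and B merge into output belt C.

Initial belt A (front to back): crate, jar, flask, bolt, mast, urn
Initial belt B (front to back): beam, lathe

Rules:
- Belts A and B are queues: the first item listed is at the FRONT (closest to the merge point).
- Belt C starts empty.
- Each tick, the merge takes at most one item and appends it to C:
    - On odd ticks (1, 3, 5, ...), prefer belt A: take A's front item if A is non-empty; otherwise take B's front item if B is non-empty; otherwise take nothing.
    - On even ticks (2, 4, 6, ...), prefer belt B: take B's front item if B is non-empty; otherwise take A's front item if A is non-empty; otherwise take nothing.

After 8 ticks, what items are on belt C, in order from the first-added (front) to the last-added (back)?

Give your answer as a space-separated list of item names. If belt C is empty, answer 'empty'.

Tick 1: prefer A, take crate from A; A=[jar,flask,bolt,mast,urn] B=[beam,lathe] C=[crate]
Tick 2: prefer B, take beam from B; A=[jar,flask,bolt,mast,urn] B=[lathe] C=[crate,beam]
Tick 3: prefer A, take jar from A; A=[flask,bolt,mast,urn] B=[lathe] C=[crate,beam,jar]
Tick 4: prefer B, take lathe from B; A=[flask,bolt,mast,urn] B=[-] C=[crate,beam,jar,lathe]
Tick 5: prefer A, take flask from A; A=[bolt,mast,urn] B=[-] C=[crate,beam,jar,lathe,flask]
Tick 6: prefer B, take bolt from A; A=[mast,urn] B=[-] C=[crate,beam,jar,lathe,flask,bolt]
Tick 7: prefer A, take mast from A; A=[urn] B=[-] C=[crate,beam,jar,lathe,flask,bolt,mast]
Tick 8: prefer B, take urn from A; A=[-] B=[-] C=[crate,beam,jar,lathe,flask,bolt,mast,urn]

Answer: crate beam jar lathe flask bolt mast urn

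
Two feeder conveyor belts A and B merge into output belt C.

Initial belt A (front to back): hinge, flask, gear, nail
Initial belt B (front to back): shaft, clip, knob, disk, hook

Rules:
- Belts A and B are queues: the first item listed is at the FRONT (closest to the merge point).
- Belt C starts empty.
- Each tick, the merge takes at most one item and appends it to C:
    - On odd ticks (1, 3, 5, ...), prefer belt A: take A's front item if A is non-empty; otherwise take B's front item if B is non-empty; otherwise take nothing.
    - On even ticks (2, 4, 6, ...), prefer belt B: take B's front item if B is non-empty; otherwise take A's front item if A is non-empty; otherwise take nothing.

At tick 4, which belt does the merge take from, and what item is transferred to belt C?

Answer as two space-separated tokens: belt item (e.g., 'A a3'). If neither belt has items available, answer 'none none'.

Answer: B clip

Derivation:
Tick 1: prefer A, take hinge from A; A=[flask,gear,nail] B=[shaft,clip,knob,disk,hook] C=[hinge]
Tick 2: prefer B, take shaft from B; A=[flask,gear,nail] B=[clip,knob,disk,hook] C=[hinge,shaft]
Tick 3: prefer A, take flask from A; A=[gear,nail] B=[clip,knob,disk,hook] C=[hinge,shaft,flask]
Tick 4: prefer B, take clip from B; A=[gear,nail] B=[knob,disk,hook] C=[hinge,shaft,flask,clip]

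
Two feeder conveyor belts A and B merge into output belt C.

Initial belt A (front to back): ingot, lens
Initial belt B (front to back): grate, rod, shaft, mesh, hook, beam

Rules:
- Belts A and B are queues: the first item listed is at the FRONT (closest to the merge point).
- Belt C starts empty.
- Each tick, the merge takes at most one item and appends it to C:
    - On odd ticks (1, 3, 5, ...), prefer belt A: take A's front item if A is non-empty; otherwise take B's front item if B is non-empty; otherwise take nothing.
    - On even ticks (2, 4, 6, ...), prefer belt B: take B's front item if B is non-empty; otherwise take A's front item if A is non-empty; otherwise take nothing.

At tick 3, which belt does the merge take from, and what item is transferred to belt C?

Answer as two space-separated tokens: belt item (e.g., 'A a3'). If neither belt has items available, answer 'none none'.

Answer: A lens

Derivation:
Tick 1: prefer A, take ingot from A; A=[lens] B=[grate,rod,shaft,mesh,hook,beam] C=[ingot]
Tick 2: prefer B, take grate from B; A=[lens] B=[rod,shaft,mesh,hook,beam] C=[ingot,grate]
Tick 3: prefer A, take lens from A; A=[-] B=[rod,shaft,mesh,hook,beam] C=[ingot,grate,lens]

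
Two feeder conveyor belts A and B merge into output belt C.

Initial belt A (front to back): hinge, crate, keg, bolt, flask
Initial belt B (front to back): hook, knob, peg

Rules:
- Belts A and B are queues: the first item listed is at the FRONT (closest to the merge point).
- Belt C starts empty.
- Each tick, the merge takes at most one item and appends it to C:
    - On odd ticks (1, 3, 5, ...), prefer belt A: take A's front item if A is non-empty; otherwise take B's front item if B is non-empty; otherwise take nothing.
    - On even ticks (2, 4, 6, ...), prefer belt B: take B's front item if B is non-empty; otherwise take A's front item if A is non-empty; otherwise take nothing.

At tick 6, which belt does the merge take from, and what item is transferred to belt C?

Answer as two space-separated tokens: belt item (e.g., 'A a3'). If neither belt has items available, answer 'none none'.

Tick 1: prefer A, take hinge from A; A=[crate,keg,bolt,flask] B=[hook,knob,peg] C=[hinge]
Tick 2: prefer B, take hook from B; A=[crate,keg,bolt,flask] B=[knob,peg] C=[hinge,hook]
Tick 3: prefer A, take crate from A; A=[keg,bolt,flask] B=[knob,peg] C=[hinge,hook,crate]
Tick 4: prefer B, take knob from B; A=[keg,bolt,flask] B=[peg] C=[hinge,hook,crate,knob]
Tick 5: prefer A, take keg from A; A=[bolt,flask] B=[peg] C=[hinge,hook,crate,knob,keg]
Tick 6: prefer B, take peg from B; A=[bolt,flask] B=[-] C=[hinge,hook,crate,knob,keg,peg]

Answer: B peg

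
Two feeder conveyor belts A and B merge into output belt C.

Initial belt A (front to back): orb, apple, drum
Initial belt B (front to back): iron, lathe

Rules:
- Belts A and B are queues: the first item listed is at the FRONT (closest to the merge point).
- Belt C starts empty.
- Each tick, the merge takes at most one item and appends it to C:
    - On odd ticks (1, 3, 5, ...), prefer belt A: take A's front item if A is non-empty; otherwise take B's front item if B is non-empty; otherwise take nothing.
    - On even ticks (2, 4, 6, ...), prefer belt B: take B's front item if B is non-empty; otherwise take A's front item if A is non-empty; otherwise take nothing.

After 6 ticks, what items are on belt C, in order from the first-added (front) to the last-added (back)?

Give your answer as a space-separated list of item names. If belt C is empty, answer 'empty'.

Tick 1: prefer A, take orb from A; A=[apple,drum] B=[iron,lathe] C=[orb]
Tick 2: prefer B, take iron from B; A=[apple,drum] B=[lathe] C=[orb,iron]
Tick 3: prefer A, take apple from A; A=[drum] B=[lathe] C=[orb,iron,apple]
Tick 4: prefer B, take lathe from B; A=[drum] B=[-] C=[orb,iron,apple,lathe]
Tick 5: prefer A, take drum from A; A=[-] B=[-] C=[orb,iron,apple,lathe,drum]
Tick 6: prefer B, both empty, nothing taken; A=[-] B=[-] C=[orb,iron,apple,lathe,drum]

Answer: orb iron apple lathe drum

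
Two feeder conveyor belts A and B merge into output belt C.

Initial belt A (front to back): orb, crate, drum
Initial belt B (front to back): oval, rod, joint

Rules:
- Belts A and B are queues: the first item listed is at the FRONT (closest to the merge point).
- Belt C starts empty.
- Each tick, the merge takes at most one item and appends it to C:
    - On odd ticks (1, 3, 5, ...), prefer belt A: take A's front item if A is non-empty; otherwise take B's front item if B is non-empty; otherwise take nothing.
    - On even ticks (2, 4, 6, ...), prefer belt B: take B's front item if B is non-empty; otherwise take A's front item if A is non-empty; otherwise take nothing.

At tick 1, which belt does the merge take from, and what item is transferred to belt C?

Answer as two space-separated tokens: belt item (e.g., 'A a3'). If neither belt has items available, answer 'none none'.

Tick 1: prefer A, take orb from A; A=[crate,drum] B=[oval,rod,joint] C=[orb]

Answer: A orb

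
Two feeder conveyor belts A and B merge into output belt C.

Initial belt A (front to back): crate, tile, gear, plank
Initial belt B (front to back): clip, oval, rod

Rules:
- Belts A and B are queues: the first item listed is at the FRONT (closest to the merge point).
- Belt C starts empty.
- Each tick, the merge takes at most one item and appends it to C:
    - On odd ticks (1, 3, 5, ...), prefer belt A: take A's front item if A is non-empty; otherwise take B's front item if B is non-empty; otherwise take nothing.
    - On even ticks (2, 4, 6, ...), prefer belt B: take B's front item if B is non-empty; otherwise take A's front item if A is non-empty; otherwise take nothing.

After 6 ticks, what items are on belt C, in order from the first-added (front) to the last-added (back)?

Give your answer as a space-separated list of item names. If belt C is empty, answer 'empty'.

Answer: crate clip tile oval gear rod

Derivation:
Tick 1: prefer A, take crate from A; A=[tile,gear,plank] B=[clip,oval,rod] C=[crate]
Tick 2: prefer B, take clip from B; A=[tile,gear,plank] B=[oval,rod] C=[crate,clip]
Tick 3: prefer A, take tile from A; A=[gear,plank] B=[oval,rod] C=[crate,clip,tile]
Tick 4: prefer B, take oval from B; A=[gear,plank] B=[rod] C=[crate,clip,tile,oval]
Tick 5: prefer A, take gear from A; A=[plank] B=[rod] C=[crate,clip,tile,oval,gear]
Tick 6: prefer B, take rod from B; A=[plank] B=[-] C=[crate,clip,tile,oval,gear,rod]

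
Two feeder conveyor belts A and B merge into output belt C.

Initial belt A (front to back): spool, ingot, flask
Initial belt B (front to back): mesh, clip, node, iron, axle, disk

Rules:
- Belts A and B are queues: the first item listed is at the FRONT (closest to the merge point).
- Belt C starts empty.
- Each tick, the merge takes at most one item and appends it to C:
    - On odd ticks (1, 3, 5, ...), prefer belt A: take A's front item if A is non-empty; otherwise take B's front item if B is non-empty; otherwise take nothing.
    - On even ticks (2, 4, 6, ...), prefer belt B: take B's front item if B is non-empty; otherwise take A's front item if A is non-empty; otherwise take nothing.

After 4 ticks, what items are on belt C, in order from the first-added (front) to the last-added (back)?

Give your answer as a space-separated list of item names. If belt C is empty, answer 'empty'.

Tick 1: prefer A, take spool from A; A=[ingot,flask] B=[mesh,clip,node,iron,axle,disk] C=[spool]
Tick 2: prefer B, take mesh from B; A=[ingot,flask] B=[clip,node,iron,axle,disk] C=[spool,mesh]
Tick 3: prefer A, take ingot from A; A=[flask] B=[clip,node,iron,axle,disk] C=[spool,mesh,ingot]
Tick 4: prefer B, take clip from B; A=[flask] B=[node,iron,axle,disk] C=[spool,mesh,ingot,clip]

Answer: spool mesh ingot clip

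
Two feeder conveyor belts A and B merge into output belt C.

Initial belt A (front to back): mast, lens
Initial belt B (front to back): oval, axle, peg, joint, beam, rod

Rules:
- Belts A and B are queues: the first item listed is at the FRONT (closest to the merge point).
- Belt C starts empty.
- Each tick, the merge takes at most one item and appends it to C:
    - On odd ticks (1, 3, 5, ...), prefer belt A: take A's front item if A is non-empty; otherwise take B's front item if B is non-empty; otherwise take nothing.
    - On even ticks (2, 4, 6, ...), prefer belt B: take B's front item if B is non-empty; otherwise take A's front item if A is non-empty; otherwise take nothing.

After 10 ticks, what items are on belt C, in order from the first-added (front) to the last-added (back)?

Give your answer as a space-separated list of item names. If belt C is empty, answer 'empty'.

Tick 1: prefer A, take mast from A; A=[lens] B=[oval,axle,peg,joint,beam,rod] C=[mast]
Tick 2: prefer B, take oval from B; A=[lens] B=[axle,peg,joint,beam,rod] C=[mast,oval]
Tick 3: prefer A, take lens from A; A=[-] B=[axle,peg,joint,beam,rod] C=[mast,oval,lens]
Tick 4: prefer B, take axle from B; A=[-] B=[peg,joint,beam,rod] C=[mast,oval,lens,axle]
Tick 5: prefer A, take peg from B; A=[-] B=[joint,beam,rod] C=[mast,oval,lens,axle,peg]
Tick 6: prefer B, take joint from B; A=[-] B=[beam,rod] C=[mast,oval,lens,axle,peg,joint]
Tick 7: prefer A, take beam from B; A=[-] B=[rod] C=[mast,oval,lens,axle,peg,joint,beam]
Tick 8: prefer B, take rod from B; A=[-] B=[-] C=[mast,oval,lens,axle,peg,joint,beam,rod]
Tick 9: prefer A, both empty, nothing taken; A=[-] B=[-] C=[mast,oval,lens,axle,peg,joint,beam,rod]
Tick 10: prefer B, both empty, nothing taken; A=[-] B=[-] C=[mast,oval,lens,axle,peg,joint,beam,rod]

Answer: mast oval lens axle peg joint beam rod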